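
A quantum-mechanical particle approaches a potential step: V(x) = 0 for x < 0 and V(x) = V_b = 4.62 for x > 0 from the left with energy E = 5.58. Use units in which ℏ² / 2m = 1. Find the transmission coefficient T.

On each side the TISE gives plane waves with k = √(2m(E − V))/ℏ: k₁ = √(2·½·5.58) = 2.362, k₂ = √(2·½·0.96) = 0.9798.
Matching ψ and ψ′ at x = 0 gives r = (k₁ − k₂)/(k₁ + k₂), so R = r² = 0.1711 and T = 1 − R = 0.8289.

T = 0.829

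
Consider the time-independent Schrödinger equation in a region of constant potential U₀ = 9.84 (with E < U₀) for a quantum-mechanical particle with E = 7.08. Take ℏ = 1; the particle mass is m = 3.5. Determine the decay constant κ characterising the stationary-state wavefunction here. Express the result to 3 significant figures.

Since E < U₀ the TISE in this region is ψ'' = κ²ψ with κ = √(2m(U₀ − E))/ℏ.
κ = √(2 × 3.5 × 2.76) = 4.395.

κ = 4.40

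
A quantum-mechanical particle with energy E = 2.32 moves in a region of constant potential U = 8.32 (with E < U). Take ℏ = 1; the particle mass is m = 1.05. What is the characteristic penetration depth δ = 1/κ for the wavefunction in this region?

δ = 0.282

Since E < U the TISE in this region is ψ'' = κ²ψ with κ = √(2m(U − E))/ℏ.
κ = √(2 × 1.05 × 6) = 3.550. The penetration depth is δ = 1/κ = 0.282.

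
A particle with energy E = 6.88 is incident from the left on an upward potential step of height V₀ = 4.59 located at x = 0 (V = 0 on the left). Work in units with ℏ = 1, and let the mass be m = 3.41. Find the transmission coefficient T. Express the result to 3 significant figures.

T = 0.928

The wavenumbers are k₁ = √(2mE)/ℏ = 6.850 on the left and k₂ = √(2m(E − V₀))/ℏ = 3.952 on the right.
Matching ψ and ψ′ at x = 0 gives r = (k₁ − k₂)/(k₁ + k₂), so R = r² = 0.07198 and T = 1 − R = 0.9280.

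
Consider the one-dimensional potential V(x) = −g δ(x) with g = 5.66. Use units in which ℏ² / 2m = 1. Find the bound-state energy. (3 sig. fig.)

The bound state is ψ(x) = √κ e^{−κ|x|}. The derivative jump ψ'(0⁺) − ψ'(0⁻) = −(2mg/ℏ²)ψ(0) fixes κ = mg/ℏ² = 2.830.
Then E = −ℏ²κ²/(2m) = −mg²/(2ℏ²) = -8.009.

E = -8.01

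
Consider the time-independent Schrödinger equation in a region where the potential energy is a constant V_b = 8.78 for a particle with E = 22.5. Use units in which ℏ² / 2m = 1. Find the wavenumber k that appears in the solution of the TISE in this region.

With E > V_b the solution is oscillatory, ψ ∝ e^{±ikx} with k = √(2m(E − V_b))/ℏ.
k = √(2 × 0.5 × 13.72) = 3.704.

k = 3.70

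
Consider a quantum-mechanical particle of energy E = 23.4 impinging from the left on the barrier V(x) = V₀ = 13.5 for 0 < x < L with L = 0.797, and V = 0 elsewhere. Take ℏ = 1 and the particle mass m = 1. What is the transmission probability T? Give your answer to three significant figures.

T = 0.970

Above the barrier the interior wavenumber is k₂ = √(2m(E − V₀))/ℏ = 4.450, giving phase k₂L = 3.546.
Matching at both interfaces gives T⁻¹ = 1 + V₀² sin²(k₂L) / [4E(E − V₀)] = 1.031, hence T = 0.970.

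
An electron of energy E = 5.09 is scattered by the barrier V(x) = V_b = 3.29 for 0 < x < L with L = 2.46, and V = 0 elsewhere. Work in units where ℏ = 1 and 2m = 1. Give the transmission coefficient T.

T = 0.993

E > V_b: inside the barrier k₂ = √(2m(E − V_b))/ℏ = 1.342, k₂L = 3.300.
Matching at both interfaces gives T⁻¹ = 1 + V_b² sin²(k₂L) / [4E(E − V_b)] = 1.007, hence T = 0.993.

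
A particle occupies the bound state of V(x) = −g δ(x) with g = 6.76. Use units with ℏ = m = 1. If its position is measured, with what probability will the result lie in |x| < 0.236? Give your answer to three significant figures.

The normalised bound state is ψ = √κ e^{−κ|x|} with κ = mg/ℏ² = 6.760.
P(|x| < d) = ∫_{−d}^{d} κ e^{−2κ|x|} dx = 1 − e^{−2κd} = 1 − e^{−3.191} = 0.9589.

P = 0.959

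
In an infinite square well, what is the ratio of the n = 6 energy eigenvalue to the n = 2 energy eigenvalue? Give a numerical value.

Since E_n ∝ n², the ratio is (6/2)² = 9.

9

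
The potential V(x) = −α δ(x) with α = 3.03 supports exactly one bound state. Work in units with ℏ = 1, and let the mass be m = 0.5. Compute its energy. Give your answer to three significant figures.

The bound state is ψ(x) = √κ e^{−κ|x|}. The derivative jump ψ'(0⁺) − ψ'(0⁻) = −(2mα/ℏ²)ψ(0) fixes κ = mα/ℏ² = 1.515.
Then E = −ℏ²κ²/(2m) = −mα²/(2ℏ²) = -2.295.

E = -2.30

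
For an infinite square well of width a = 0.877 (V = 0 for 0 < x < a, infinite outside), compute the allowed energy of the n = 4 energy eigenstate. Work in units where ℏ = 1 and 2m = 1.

E = 205

Requiring ψ(0) = ψ(a) = 0 quantises k = nπ/a, hence E_n = ℏ²k²/2m = n²π²ℏ²/(2ma²).
E_4 = 4² × π² / (2 × 0.5 × 0.877²) = 205.3.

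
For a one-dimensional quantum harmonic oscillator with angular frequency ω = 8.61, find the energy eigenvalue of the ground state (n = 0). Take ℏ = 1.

E = 4.31

The oscillator eigenvalues are E_n = ℏω(n + ½), so E_0 = 8.61 × 0.5 = 4.305.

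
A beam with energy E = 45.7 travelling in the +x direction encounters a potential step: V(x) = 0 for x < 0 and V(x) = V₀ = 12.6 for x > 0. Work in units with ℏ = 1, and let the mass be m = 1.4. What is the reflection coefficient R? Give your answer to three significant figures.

On each side the TISE gives plane waves with k = √(2m(E − V))/ℏ: k₁ = √(2·1.4·45.7) = 11.31, k₂ = √(2·1.4·33.1) = 9.627.
Matching ψ and ψ′ at x = 0 gives r = (k₁ − k₂)/(k₁ + k₂), so R = r² = 0.006475 and T = 1 − R = 0.9935.

R = 0.00647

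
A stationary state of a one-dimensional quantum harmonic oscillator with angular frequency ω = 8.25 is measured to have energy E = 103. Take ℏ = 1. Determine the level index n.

Invert E_n = (n + ½)ℏω: n = E/ℏω − ½ = 11.985, so n = 12.

n = 12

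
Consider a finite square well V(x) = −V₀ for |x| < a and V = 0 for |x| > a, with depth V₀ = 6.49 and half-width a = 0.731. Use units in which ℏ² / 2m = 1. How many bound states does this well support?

The dimensionless depth is z₀ = a√(2mV₀)/ℏ = 0.731 × √(6.490) = 1.862.
The even/odd transcendental equations gain one root per π/2 in z₀, giving N = 1 + ⌊2z₀/π⌋ = 1 + ⌊1.186⌋ = 2.

N = 2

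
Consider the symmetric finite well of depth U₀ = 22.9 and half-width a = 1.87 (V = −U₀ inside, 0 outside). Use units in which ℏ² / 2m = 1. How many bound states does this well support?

N = 6

The dimensionless depth is z₀ = a√(2mU₀)/ℏ = 1.87 × √(22.90) = 8.949.
A new bound state (alternating even/odd) appears each time z₀ passes a multiple of π/2, so N = ⌊2z₀/π⌋ + 1 = ⌊5.697⌋ + 1 = 6.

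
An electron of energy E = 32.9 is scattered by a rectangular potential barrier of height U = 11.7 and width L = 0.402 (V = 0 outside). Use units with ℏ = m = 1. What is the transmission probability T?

Above the barrier the interior wavenumber is k₂ = √(2m(E − U))/ℏ = 6.512, giving phase k₂L = 2.618.
T = [1 + U² sin²(k₂L) / (4E(E − U))]⁻¹ = 1/1.012 = 0.988.

T = 0.988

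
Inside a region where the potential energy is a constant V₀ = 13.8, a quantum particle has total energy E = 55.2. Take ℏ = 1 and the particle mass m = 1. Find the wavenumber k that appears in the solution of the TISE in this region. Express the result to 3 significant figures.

With E > V₀ the solution is oscillatory, ψ ∝ e^{±ikx} with k = √(2m(E − V₀))/ℏ.
k = √(2 × 1 × 41.4) = 9.099.

k = 9.10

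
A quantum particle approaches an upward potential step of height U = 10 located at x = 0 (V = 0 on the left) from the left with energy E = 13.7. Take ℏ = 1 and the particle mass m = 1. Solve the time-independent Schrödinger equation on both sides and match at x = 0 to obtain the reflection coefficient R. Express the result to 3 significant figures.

The wavenumbers are k₁ = √(2mE)/ℏ = 5.235 on the left and k₂ = √(2m(E − U))/ℏ = 2.720 on the right.
Continuity of ψ and ψ′ at the step yields the reflection amplitude r = (k₁ − k₂)/(k₁ + k₂) = 0.3161; thus R = |r|² = 0.09990, T = 0.9001.

R = 0.0999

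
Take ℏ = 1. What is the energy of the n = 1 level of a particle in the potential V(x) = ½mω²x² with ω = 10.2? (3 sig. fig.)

E = 15.3

The oscillator eigenvalues are E_n = ℏω(n + ½), so E_1 = 10.2 × 1.5 = 15.30.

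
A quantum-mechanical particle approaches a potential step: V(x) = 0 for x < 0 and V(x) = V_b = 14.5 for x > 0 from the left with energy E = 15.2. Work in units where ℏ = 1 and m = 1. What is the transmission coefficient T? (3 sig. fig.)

T = 0.582

The wavenumbers are k₁ = √(2mE)/ℏ = 5.514 on the left and k₂ = √(2m(E − V_b))/ℏ = 1.183 on the right.
Continuity of ψ and ψ′ at the step yields the reflection amplitude r = (k₁ − k₂)/(k₁ + k₂) = 0.6466; thus R = |r|² = 0.4181, T = 0.5819.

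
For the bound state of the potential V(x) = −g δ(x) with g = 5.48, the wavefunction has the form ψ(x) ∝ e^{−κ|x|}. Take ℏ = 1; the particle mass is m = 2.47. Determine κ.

κ = 13.5

Integrating the TISE across x = 0 gives the cusp condition ψ'(0⁺) − ψ'(0⁻) = −(2mg/ℏ²)ψ(0).
With ψ ∝ e^{−κ|x|} this yields −2κ = −2mg/ℏ², so κ = mg/ℏ² = 13.54.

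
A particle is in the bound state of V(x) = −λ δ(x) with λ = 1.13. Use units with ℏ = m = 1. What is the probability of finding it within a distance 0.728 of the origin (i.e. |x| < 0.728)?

The normalised bound state is ψ = √κ e^{−κ|x|} with κ = mλ/ℏ² = 1.130.
P(|x| < d) = ∫_{−d}^{d} κ e^{−2κ|x|} dx = 1 − e^{−2κd} = 1 − e^{−1.645} = 0.8070.

P = 0.807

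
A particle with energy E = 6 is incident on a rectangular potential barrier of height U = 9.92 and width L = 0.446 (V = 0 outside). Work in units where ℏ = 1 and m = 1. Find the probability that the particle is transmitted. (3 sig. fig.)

Since E < U the interior solution is evanescent with decay constant κ = √(2m(U − E))/ℏ = 2.800.
κL = 1.249, sinh(κL) = 1.600.
Matching ψ, ψ′ at both faces gives T = [1 + U² sinh²(κL) / (4E(U − E))]⁻¹ = 1/3.677 = 0.272.

T = 0.272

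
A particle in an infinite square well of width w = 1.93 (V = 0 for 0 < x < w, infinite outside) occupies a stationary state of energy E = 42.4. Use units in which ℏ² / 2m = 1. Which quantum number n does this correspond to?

n = 4

From E_n = n²π²ℏ²/(2mw²) invert to n = √(2mw²E)/(πℏ).
n = (1.93/π) × √(2 × 0.5 × 42.4) = 4.000 → n = 4.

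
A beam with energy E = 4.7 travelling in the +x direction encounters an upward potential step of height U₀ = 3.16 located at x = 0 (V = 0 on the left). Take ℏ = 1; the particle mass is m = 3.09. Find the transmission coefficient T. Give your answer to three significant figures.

The wavenumbers are k₁ = √(2mE)/ℏ = 5.389 on the left and k₂ = √(2m(E − U₀))/ℏ = 3.085 on the right.
Continuity of ψ and ψ′ at the step yields the reflection amplitude r = (k₁ − k₂)/(k₁ + k₂) = 0.2719; thus R = |r|² = 0.07395, T = 0.9261.

T = 0.926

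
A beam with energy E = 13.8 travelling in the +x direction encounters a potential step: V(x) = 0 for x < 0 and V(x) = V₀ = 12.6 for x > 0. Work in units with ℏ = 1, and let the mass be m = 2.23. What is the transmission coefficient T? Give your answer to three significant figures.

T = 0.703

On each side the TISE gives plane waves with k = √(2m(E − V))/ℏ: k₁ = √(2·2.23·13.8) = 7.845, k₂ = √(2·2.23·1.2) = 2.313.
Matching ψ and ψ′ at x = 0 gives r = (k₁ − k₂)/(k₁ + k₂), so R = r² = 0.2965 and T = 1 − R = 0.7035.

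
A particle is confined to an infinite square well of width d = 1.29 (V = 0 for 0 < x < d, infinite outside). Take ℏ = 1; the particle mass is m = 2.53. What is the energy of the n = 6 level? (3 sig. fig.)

The infinite-well eigenfunctions ψ_n = √(2/d) sin(nπx/d) vanish at both walls, giving E_n = n²π²ℏ²/(2md²).
E_6 = 6² × π² / (2 × 2.53 × 1.29²) = 42.20.

E = 42.2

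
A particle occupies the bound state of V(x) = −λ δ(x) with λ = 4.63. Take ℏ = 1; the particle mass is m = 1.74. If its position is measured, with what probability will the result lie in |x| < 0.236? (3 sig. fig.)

The normalised bound state is ψ = √κ e^{−κ|x|} with κ = mλ/ℏ² = 8.056.
P(|x| < d) = ∫_{−d}^{d} κ e^{−2κ|x|} dx = 1 − e^{−2κd} = 1 − e^{−3.803} = 0.9777.

P = 0.978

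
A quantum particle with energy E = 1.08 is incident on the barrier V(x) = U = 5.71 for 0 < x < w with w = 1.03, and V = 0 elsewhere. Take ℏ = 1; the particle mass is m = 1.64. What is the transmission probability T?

E < U: inside the barrier ψ ∝ e^{±κx} with κ = √(2m(U − E))/ℏ = 3.897.
κw = 4.014, sinh(κw) = 27.67.
The exact tunnelling result is T⁻¹ = 1 + U² sinh²(κw) / [4E(U − E)] = 1249, so T = 0.000801.

T = 0.000801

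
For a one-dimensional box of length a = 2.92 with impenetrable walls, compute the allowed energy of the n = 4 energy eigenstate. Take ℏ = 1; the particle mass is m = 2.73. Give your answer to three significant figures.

E = 3.39

The infinite-well eigenfunctions ψ_n = √(2/a) sin(nπx/a) vanish at both walls, giving E_n = n²π²ℏ²/(2ma²).
E_4 = 4² × π² / (2 × 2.73 × 2.92²) = 3.392.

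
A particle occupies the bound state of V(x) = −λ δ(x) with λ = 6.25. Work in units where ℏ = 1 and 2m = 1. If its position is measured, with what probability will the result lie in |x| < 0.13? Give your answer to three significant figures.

The normalised bound state is ψ = √κ e^{−κ|x|} with κ = mλ/ℏ² = 3.125.
P(|x| < d) = ∫_{−d}^{d} κ e^{−2κ|x|} dx = 1 − e^{−2κd} = 1 − e^{−0.8125} = 0.5563.

P = 0.556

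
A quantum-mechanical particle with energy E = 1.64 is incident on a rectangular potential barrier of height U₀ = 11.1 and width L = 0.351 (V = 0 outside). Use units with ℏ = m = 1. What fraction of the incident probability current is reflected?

R = 0.905

Since E < U₀ the interior solution is evanescent with decay constant κ = √(2m(U₀ − E))/ℏ = 4.350.
κL = 1.527, sinh(κL) = 2.193.
The exact tunnelling result is T⁻¹ = 1 + U₀² sinh²(κL) / [4E(U₀ − E)] = 10.55, so T = 0.0948.
R = 1 − T = 0.905.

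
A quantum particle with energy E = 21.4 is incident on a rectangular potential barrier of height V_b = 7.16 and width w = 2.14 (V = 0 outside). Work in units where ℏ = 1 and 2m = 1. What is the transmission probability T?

E > V_b: inside the barrier k₂ = √(2m(E − V_b))/ℏ = 3.774, k₂w = 8.075.
Matching at both interfaces gives T⁻¹ = 1 + V_b² sin²(k₂w) / [4E(E − V_b)] = 1.040, hence T = 0.962.

T = 0.962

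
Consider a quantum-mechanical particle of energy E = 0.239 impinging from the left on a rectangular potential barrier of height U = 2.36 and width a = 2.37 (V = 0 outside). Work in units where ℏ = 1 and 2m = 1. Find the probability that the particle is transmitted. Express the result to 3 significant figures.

T = 0.00146

E < U: inside the barrier ψ ∝ e^{±κx} with κ = √(2m(U − E))/ℏ = 1.456.
κa = 3.452, sinh(κa) = 15.76.
The exact tunnelling result is T⁻¹ = 1 + U² sinh²(κa) / [4E(U − E)] = 683.2, so T = 0.00146.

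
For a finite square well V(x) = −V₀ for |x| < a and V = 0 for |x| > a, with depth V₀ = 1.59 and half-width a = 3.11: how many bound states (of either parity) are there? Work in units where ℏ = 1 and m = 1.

N = 4

Define the well-strength parameter z₀ = (a/ℏ)√(2mV₀) = 3.11 × √(2·1·1.59) = 5.546.
The even/odd transcendental equations gain one root per π/2 in z₀, giving N = 1 + ⌊2z₀/π⌋ = 1 + ⌊3.531⌋ = 4.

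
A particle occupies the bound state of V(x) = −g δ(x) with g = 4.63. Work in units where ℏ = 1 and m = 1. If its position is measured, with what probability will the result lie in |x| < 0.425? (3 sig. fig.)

P = 0.980

The normalised bound state is ψ = √κ e^{−κ|x|} with κ = mg/ℏ² = 4.630.
P(|x| < d) = ∫_{−d}^{d} κ e^{−2κ|x|} dx = 1 − e^{−2κd} = 1 − e^{−3.936} = 0.9805.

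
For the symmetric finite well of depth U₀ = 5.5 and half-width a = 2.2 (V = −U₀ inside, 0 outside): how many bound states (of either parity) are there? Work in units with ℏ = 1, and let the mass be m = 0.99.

N = 5

Define the well-strength parameter z₀ = (a/ℏ)√(2mU₀) = 2.2 × √(2·0.99·5.5) = 7.260.
The even/odd transcendental equations gain one root per π/2 in z₀, giving N = 1 + ⌊2z₀/π⌋ = 1 + ⌊4.622⌋ = 5.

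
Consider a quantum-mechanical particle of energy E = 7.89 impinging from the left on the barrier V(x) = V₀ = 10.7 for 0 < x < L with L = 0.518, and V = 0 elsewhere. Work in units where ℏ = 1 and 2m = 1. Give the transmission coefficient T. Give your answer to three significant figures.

E < V₀: inside the barrier ψ ∝ e^{±κx} with κ = √(2m(V₀ − E))/ℏ = 1.676.
κL = 0.8683, sinh(κL) = 0.9816.
Matching ψ, ψ′ at both faces gives T = [1 + V₀² sinh²(κL) / (4E(V₀ − E))]⁻¹ = 1/2.244 = 0.446.

T = 0.446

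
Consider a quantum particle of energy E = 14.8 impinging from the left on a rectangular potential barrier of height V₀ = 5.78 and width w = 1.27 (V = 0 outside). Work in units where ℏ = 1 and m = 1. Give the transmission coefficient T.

E > V₀: inside the barrier k₂ = √(2m(E − V₀))/ℏ = 4.247, k₂w = 5.394.
Matching at both interfaces gives T⁻¹ = 1 + V₀² sin²(k₂w) / [4E(E − V₀)] = 1.038, hence T = 0.964.

T = 0.964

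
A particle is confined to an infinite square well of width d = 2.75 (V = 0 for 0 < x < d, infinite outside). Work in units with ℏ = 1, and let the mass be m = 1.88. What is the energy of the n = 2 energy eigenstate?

The infinite-well eigenfunctions ψ_n = √(2/d) sin(nπx/d) vanish at both walls, giving E_n = n²π²ℏ²/(2md²).
E_2 = 2² × π² / (2 × 1.88 × 2.75²) = 1.388.

E = 1.39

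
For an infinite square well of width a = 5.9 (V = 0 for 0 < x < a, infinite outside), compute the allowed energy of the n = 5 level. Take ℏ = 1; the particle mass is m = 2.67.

E = 1.33

Requiring ψ(0) = ψ(a) = 0 quantises k = nπ/a, hence E_n = ℏ²k²/2m = n²π²ℏ²/(2ma²).
E_5 = 5² × π² / (2 × 2.67 × 5.9²) = 1.327.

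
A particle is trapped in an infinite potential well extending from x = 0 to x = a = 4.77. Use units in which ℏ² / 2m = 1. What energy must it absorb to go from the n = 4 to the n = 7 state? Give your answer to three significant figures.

ΔE = 14.3

E_n = n²π²ℏ²/(2ma²), so ΔE = (7² − 4²) π²ℏ²/(2ma²).
ΔE = 33 × π² / (2 × 0.5 × 4.77²) = 14.31.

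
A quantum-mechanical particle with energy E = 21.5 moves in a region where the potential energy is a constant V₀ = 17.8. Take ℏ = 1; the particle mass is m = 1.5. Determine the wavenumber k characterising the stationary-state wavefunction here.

With E > V₀ the solution is oscillatory, ψ ∝ e^{±ikx} with k = √(2m(E − V₀))/ℏ.
k = √(2 × 1.5 × 3.7) = 3.332.

k = 3.33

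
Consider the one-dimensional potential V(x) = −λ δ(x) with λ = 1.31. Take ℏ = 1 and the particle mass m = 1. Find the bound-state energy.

E = -0.858

For x ≠ 0 the bound state is ψ ∝ e^{−κ|x|}; integrating the TISE across the delta gives the cusp condition 2κ = 2mλ/ℏ², so κ = 1.310.
Then E = −ℏ²κ²/(2m) = −mλ²/(2ℏ²) = -0.8581.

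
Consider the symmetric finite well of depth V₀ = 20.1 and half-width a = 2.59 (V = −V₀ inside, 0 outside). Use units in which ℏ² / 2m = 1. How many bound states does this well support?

Define the well-strength parameter z₀ = (a/ℏ)√(2mV₀) = 2.59 × √(2·0.5·20.1) = 11.61.
The even/odd transcendental equations gain one root per π/2 in z₀, giving N = 1 + ⌊2z₀/π⌋ = 1 + ⌊7.392⌋ = 8.

N = 8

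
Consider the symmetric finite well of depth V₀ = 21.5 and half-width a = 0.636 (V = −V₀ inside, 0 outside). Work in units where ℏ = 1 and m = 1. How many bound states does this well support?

N = 3

Define the well-strength parameter z₀ = (a/ℏ)√(2mV₀) = 0.636 × √(2·1·21.5) = 4.171.
A new bound state (alternating even/odd) appears each time z₀ passes a multiple of π/2, so N = ⌊2z₀/π⌋ + 1 = ⌊2.655⌋ + 1 = 3.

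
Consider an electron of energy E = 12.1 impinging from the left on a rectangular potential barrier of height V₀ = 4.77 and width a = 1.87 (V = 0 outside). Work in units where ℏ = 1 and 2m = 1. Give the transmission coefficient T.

T = 0.946

E > V₀: inside the barrier k₂ = √(2m(E − V₀))/ℏ = 2.707, k₂a = 5.063.
T = [1 + V₀² sin²(k₂a) / (4E(E − V₀))]⁻¹ = 1/1.057 = 0.946.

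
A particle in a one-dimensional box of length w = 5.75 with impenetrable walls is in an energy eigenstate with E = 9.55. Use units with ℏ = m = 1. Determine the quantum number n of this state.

From E_n = n²π²ℏ²/(2mw²) invert to n = √(2mw²E)/(πℏ).
n = (5.75/π) × √(2 × 1 × 9.55) = 7.999 → n = 8.

n = 8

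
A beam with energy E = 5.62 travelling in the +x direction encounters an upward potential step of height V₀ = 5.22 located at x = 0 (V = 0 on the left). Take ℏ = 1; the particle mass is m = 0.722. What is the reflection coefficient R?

R = 0.335

The wavenumbers are k₁ = √(2mE)/ℏ = 2.849 on the left and k₂ = √(2m(E − V₀))/ℏ = 0.7600 on the right.
Continuity of ψ and ψ′ at the step yields the reflection amplitude r = (k₁ − k₂)/(k₁ + k₂) = 0.5788; thus R = |r|² = 0.3350, T = 0.6650.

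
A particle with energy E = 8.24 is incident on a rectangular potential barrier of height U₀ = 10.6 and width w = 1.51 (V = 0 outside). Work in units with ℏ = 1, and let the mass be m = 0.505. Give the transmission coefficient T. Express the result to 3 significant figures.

Since E < U₀ the interior solution is evanescent with decay constant κ = √(2m(U₀ − E))/ℏ = 1.544.
κw = 2.331, sinh(κw) = 5.097.
The exact tunnelling result is T⁻¹ = 1 + U₀² sinh²(κw) / [4E(U₀ − E)] = 38.53, so T = 0.0260.

T = 0.0260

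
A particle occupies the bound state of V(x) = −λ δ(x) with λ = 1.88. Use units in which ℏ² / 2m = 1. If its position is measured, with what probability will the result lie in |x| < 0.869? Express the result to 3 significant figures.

P = 0.805

The normalised bound state is ψ = √κ e^{−κ|x|} with κ = mλ/ℏ² = 0.9400.
P(|x| < d) = ∫_{−d}^{d} κ e^{−2κ|x|} dx = 1 − e^{−2κd} = 1 − e^{−1.634} = 0.8048.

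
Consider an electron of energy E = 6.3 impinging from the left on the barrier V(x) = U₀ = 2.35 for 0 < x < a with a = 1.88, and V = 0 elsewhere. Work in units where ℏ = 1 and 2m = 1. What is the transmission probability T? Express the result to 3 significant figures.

T = 0.983

Above the barrier the interior wavenumber is k₂ = √(2m(E − U₀))/ℏ = 1.987, giving phase k₂a = 3.736.
Matching at both interfaces gives T⁻¹ = 1 + U₀² sin²(k₂a) / [4E(E − U₀)] = 1.017, hence T = 0.983.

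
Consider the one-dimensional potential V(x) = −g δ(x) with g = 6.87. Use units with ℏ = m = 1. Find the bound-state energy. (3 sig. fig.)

E = -23.6

For x ≠ 0 the bound state is ψ ∝ e^{−κ|x|}; integrating the TISE across the delta gives the cusp condition 2κ = 2mg/ℏ², so κ = 6.870.
Then E = −ℏ²κ²/(2m) = −mg²/(2ℏ²) = -23.60.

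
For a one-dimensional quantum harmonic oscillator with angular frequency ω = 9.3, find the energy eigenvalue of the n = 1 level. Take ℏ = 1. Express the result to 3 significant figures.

E = 14.0

Using E_n = (n + ½)ℏω: E_1 = 1.5 × 9.3 = 13.95.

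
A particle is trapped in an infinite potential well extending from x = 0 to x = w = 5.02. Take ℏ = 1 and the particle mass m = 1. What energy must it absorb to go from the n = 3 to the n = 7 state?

E_n = n²π²ℏ²/(2mw²), so ΔE = (7² − 3²) π²ℏ²/(2mw²).
ΔE = 40 × π² / (2 × 1 × 5.02²) = 7.833.

ΔE = 7.83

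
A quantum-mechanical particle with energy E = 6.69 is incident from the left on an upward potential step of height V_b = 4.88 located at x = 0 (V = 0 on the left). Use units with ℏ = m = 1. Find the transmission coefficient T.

The wavenumbers are k₁ = √(2mE)/ℏ = 3.658 on the left and k₂ = √(2m(E − V_b))/ℏ = 1.903 on the right.
Continuity of ψ and ψ′ at the step yields the reflection amplitude r = (k₁ − k₂)/(k₁ + k₂) = 0.3157; thus R = |r|² = 0.09964, T = 0.9004.

T = 0.900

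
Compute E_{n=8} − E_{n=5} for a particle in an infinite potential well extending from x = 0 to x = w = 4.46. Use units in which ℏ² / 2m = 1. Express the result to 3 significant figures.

E_n = n²π²ℏ²/(2mw²), so ΔE = (8² − 5²) π²ℏ²/(2mw²).
ΔE = 39 × π² / (2 × 0.5 × 4.46²) = 19.35.

ΔE = 19.4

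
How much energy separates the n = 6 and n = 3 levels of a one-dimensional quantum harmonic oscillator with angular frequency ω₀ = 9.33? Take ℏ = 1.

ΔE = 28.0

E_n = ℏω₀(n + ½), so ΔE = (6 − 3) ℏω₀ = 3 × 9.33 = 27.99.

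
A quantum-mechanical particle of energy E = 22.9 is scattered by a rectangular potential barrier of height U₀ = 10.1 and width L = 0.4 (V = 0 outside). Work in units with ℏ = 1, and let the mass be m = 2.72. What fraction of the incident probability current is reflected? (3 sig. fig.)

Above the barrier the interior wavenumber is k₂ = √(2m(E − U₀))/ℏ = 8.345, giving phase k₂L = 3.338.
T = [1 + U₀² sin²(k₂L) / (4E(E − U₀))]⁻¹ = 1/1.003 = 0.997.
R = 1 − T = 0.00330.

R = 0.00330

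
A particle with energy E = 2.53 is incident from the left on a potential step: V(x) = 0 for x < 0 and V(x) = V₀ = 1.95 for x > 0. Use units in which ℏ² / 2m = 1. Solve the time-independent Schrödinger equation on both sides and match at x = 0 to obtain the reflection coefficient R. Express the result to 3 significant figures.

The wavenumbers are k₁ = √(2mE)/ℏ = 1.591 on the left and k₂ = √(2m(E − V₀))/ℏ = 0.7616 on the right.
Matching ψ and ψ′ at x = 0 gives r = (k₁ − k₂)/(k₁ + k₂), so R = r² = 0.1242 and T = 1 − R = 0.8758.

R = 0.124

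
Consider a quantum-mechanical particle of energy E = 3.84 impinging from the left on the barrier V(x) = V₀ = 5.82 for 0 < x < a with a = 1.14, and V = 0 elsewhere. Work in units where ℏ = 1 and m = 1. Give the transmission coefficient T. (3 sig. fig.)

Since E < V₀ the interior solution is evanescent with decay constant κ = √(2m(V₀ − E))/ℏ = 1.990.
κa = 2.269, sinh(κa) = 4.781.
Matching ψ, ψ′ at both faces gives T = [1 + V₀² sinh²(κa) / (4E(V₀ − E))]⁻¹ = 1/26.46 = 0.0378.

T = 0.0378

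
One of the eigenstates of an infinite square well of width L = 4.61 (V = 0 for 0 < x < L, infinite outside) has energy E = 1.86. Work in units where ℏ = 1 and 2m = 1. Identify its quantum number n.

From E_n = n²π²ℏ²/(2mL²) invert to n = √(2mL²E)/(πℏ).
n = (4.61/π) × √(2 × 0.5 × 1.86) = 2.001 → n = 2.

n = 2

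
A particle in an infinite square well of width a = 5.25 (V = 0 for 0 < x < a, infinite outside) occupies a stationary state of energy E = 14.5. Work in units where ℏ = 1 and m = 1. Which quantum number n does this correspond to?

n = 9

From E_n = n²π²ℏ²/(2ma²) invert to n = √(2ma²E)/(πℏ).
n = (5.25/π) × √(2 × 1 × 14.5) = 8.999 → n = 9.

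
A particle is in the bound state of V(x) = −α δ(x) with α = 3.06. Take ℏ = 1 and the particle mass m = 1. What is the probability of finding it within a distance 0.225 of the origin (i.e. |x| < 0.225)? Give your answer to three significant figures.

The normalised bound state is ψ = √κ e^{−κ|x|} with κ = mα/ℏ² = 3.060.
P(|x| < d) = ∫_{−d}^{d} κ e^{−2κ|x|} dx = 1 − e^{−2κd} = 1 − e^{−1.377} = 0.7477.

P = 0.748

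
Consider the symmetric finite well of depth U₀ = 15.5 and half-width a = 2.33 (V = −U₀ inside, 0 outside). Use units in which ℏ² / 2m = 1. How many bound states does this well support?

N = 6

Define the well-strength parameter z₀ = (a/ℏ)√(2mU₀) = 2.33 × √(2·0.5·15.5) = 9.173.
A new bound state (alternating even/odd) appears each time z₀ passes a multiple of π/2, so N = ⌊2z₀/π⌋ + 1 = ⌊5.840⌋ + 1 = 6.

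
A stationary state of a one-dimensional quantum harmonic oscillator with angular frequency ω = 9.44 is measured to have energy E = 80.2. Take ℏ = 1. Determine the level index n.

n = 8

Invert E_n = (n + ½)ℏω: n = E/ℏω − ½ = 7.996, so n = 8.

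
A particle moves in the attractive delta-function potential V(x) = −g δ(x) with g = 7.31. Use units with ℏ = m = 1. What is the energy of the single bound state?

The bound state is ψ(x) = √κ e^{−κ|x|}. The derivative jump ψ'(0⁺) − ψ'(0⁻) = −(2mg/ℏ²)ψ(0) fixes κ = mg/ℏ² = 7.310.
Then E = −ℏ²κ²/(2m) = −mg²/(2ℏ²) = -26.72.

E = -26.7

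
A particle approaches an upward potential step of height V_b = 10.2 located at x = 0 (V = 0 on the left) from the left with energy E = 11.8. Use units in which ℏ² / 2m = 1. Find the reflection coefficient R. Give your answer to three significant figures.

R = 0.213

On each side the TISE gives plane waves with k = √(2m(E − V))/ℏ: k₁ = √(2·½·11.8) = 3.435, k₂ = √(2·½·1.6) = 1.265.
Continuity of ψ and ψ′ at the step yields the reflection amplitude r = (k₁ − k₂)/(k₁ + k₂) = 0.4617; thus R = |r|² = 0.2132, T = 0.7868.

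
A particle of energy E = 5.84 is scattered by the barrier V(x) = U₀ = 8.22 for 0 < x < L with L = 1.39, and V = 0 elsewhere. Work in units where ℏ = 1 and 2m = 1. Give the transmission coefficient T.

T = 0.0444

E < U₀: inside the barrier ψ ∝ e^{±κx} with κ = √(2m(U₀ − E))/ℏ = 1.543.
κL = 2.144, sinh(κL) = 4.210.
Matching ψ, ψ′ at both faces gives T = [1 + U₀² sinh²(κL) / (4E(U₀ − E))]⁻¹ = 1/22.54 = 0.0444.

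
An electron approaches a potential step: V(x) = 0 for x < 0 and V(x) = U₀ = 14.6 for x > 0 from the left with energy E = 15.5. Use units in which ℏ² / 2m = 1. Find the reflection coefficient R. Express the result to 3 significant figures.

The wavenumbers are k₁ = √(2mE)/ℏ = 3.937 on the left and k₂ = √(2m(E − U₀))/ℏ = 0.9487 on the right.
Continuity of ψ and ψ′ at the step yields the reflection amplitude r = (k₁ − k₂)/(k₁ + k₂) = 0.6116; thus R = |r|² = 0.3741, T = 0.6259.

R = 0.374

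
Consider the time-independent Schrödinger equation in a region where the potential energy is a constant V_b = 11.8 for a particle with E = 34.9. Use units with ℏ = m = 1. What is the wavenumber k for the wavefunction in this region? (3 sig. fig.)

k = 6.80

With E > V_b the solution is oscillatory, ψ ∝ e^{±ikx} with k = √(2m(E − V_b))/ℏ.
k = √(2 × 1 × 23.1) = 6.797.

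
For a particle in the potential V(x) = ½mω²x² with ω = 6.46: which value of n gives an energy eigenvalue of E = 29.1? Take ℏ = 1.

n = 4

Invert E_n = (n + ½)ℏω: n = E/ℏω − ½ = 4.005, so n = 4.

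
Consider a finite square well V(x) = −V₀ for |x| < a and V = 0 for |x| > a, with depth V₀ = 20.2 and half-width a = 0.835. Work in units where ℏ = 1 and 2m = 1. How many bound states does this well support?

N = 3

The dimensionless depth is z₀ = a√(2mV₀)/ℏ = 0.835 × √(20.20) = 3.753.
The even/odd transcendental equations gain one root per π/2 in z₀, giving N = 1 + ⌊2z₀/π⌋ = 1 + ⌊2.389⌋ = 3.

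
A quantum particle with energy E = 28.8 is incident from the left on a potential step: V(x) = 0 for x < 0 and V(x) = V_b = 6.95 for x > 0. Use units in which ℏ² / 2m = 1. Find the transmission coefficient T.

T = 0.995

The wavenumbers are k₁ = √(2mE)/ℏ = 5.367 on the left and k₂ = √(2m(E − V_b))/ℏ = 4.674 on the right.
Matching ψ and ψ′ at x = 0 gives r = (k₁ − k₂)/(k₁ + k₂), so R = r² = 0.004752 and T = 1 − R = 0.9952.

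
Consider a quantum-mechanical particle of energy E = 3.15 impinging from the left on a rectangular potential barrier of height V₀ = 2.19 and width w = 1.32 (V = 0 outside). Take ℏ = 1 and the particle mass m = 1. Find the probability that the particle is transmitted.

Above the barrier the interior wavenumber is k₂ = √(2m(E − V₀))/ℏ = 1.386, giving phase k₂w = 1.829.
T = [1 + V₀² sin²(k₂w) / (4E(E − V₀))]⁻¹ = 1/1.371 = 0.730.

T = 0.730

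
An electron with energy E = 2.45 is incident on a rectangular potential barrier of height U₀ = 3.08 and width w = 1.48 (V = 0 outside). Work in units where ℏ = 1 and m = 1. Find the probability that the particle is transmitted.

E < U₀: inside the barrier ψ ∝ e^{±κx} with κ = √(2m(U₀ − E))/ℏ = 1.122.
κw = 1.661, sinh(κw) = 2.538.
Matching ψ, ψ′ at both faces gives T = [1 + U₀² sinh²(κw) / (4E(U₀ − E))]⁻¹ = 1/10.90 = 0.0918.

T = 0.0918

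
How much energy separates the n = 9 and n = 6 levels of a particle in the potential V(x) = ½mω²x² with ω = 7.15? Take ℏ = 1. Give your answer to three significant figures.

ΔE = 21.5

E_n = ℏω(n + ½), so ΔE = (9 − 6) ℏω = 3 × 7.15 = 21.45.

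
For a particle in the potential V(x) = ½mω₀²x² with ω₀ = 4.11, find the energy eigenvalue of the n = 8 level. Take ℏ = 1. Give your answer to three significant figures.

The oscillator eigenvalues are E_n = ℏω₀(n + ½), so E_8 = 4.11 × 8.5 = 34.94.

E = 34.9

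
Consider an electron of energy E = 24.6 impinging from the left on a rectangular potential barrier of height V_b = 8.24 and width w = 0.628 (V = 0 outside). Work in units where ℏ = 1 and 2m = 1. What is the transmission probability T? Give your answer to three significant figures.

Above the barrier the interior wavenumber is k₂ = √(2m(E − V_b))/ℏ = 4.045, giving phase k₂w = 2.540.
T = [1 + V_b² sin²(k₂w) / (4E(E − V_b))]⁻¹ = 1/1.014 = 0.987.

T = 0.987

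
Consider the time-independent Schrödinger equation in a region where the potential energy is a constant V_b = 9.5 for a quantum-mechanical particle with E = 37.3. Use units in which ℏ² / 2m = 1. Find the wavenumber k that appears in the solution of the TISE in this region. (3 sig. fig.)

k = 5.27

With E > V_b the solution is oscillatory, ψ ∝ e^{±ikx} with k = √(2m(E − V_b))/ℏ.
k = √(2 × 0.5 × 27.8) = 5.273.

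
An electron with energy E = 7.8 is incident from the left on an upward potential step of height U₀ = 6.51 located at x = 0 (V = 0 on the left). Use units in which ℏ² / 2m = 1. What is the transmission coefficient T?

The wavenumbers are k₁ = √(2mE)/ℏ = 2.793 on the left and k₂ = √(2m(E − U₀))/ℏ = 1.136 on the right.
Matching ψ and ψ′ at x = 0 gives r = (k₁ − k₂)/(k₁ + k₂), so R = r² = 0.1779 and T = 1 − R = 0.8221.

T = 0.822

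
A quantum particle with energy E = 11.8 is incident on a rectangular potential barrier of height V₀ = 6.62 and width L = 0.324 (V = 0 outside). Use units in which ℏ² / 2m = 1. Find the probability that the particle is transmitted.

T = 0.925

E > V₀: inside the barrier k₂ = √(2m(E − V₀))/ℏ = 2.276, k₂L = 0.7374.
T = [1 + V₀² sin²(k₂L) / (4E(E − V₀))]⁻¹ = 1/1.081 = 0.925.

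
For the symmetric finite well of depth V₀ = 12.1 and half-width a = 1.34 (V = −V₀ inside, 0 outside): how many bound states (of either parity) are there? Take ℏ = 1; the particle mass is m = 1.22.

N = 5

Define the well-strength parameter z₀ = (a/ℏ)√(2mV₀) = 1.34 × √(2·1.22·12.1) = 7.281.
A new bound state (alternating even/odd) appears each time z₀ passes a multiple of π/2, so N = ⌊2z₀/π⌋ + 1 = ⌊4.635⌋ + 1 = 5.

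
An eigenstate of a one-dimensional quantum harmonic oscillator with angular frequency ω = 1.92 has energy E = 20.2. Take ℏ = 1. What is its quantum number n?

E_n = ℏω(n + ½) ⇒ n = E/(ℏω) − ½ = 20.2/1.92 − 0.5 = 10.021 → n = 10.

n = 10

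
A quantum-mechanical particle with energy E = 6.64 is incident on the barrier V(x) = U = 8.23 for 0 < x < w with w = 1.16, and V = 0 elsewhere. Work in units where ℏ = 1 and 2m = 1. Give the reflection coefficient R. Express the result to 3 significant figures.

R = 0.870

E < U: inside the barrier ψ ∝ e^{±κx} with κ = √(2m(U − E))/ℏ = 1.261.
κw = 1.463, sinh(κw) = 2.043.
The exact tunnelling result is T⁻¹ = 1 + U² sinh²(κw) / [4E(U − E)] = 7.694, so T = 0.130.
R = 1 − T = 0.870.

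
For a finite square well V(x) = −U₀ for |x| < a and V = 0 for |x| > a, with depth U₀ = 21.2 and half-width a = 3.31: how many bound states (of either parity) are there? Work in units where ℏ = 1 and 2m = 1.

N = 10

The dimensionless depth is z₀ = a√(2mU₀)/ℏ = 3.31 × √(21.20) = 15.24.
The even/odd transcendental equations gain one root per π/2 in z₀, giving N = 1 + ⌊2z₀/π⌋ = 1 + ⌊9.702⌋ = 10.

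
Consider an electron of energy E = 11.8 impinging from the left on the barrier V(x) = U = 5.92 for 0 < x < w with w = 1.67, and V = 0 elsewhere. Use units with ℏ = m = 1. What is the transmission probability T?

Above the barrier the interior wavenumber is k₂ = √(2m(E − U))/ℏ = 3.429, giving phase k₂w = 5.727.
T = [1 + U² sin²(k₂w) / (4E(E − U))]⁻¹ = 1/1.035 = 0.966.

T = 0.966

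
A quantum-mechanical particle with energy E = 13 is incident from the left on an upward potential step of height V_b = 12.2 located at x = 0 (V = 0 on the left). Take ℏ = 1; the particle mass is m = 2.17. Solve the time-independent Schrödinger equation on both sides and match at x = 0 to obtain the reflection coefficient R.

R = 0.363

On each side the TISE gives plane waves with k = √(2m(E − V))/ℏ: k₁ = √(2·2.17·13) = 7.511, k₂ = √(2·2.17·0.8) = 1.863.
Continuity of ψ and ψ′ at the step yields the reflection amplitude r = (k₁ − k₂)/(k₁ + k₂) = 0.6025; thus R = |r|² = 0.3630, T = 0.6370.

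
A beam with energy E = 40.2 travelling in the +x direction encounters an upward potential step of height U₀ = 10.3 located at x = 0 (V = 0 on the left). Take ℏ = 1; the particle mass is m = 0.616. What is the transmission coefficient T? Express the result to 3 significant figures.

On each side the TISE gives plane waves with k = √(2m(E − V))/ℏ: k₁ = √(2·0.616·40.2) = 7.037, k₂ = √(2·0.616·29.9) = 6.069.
Matching ψ and ψ′ at x = 0 gives r = (k₁ − k₂)/(k₁ + k₂), so R = r² = 0.005456 and T = 1 − R = 0.9945.

T = 0.995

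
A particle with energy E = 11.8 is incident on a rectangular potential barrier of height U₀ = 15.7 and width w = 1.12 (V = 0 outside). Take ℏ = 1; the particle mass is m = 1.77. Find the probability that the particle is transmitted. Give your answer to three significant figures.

T = 0.000725

E < U₀: inside the barrier ψ ∝ e^{±κx} with κ = √(2m(U₀ − E))/ℏ = 3.716.
κw = 4.162, sinh(κw) = 32.08.
The exact tunnelling result is T⁻¹ = 1 + U₀² sinh²(κw) / [4E(U₀ − E)] = 1379, so T = 0.000725.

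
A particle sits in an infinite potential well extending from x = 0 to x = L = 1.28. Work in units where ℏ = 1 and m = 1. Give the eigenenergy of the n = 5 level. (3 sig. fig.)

E = 75.3

The infinite-well eigenfunctions ψ_n = √(2/L) sin(nπx/L) vanish at both walls, giving E_n = n²π²ℏ²/(2mL²).
E_5 = 5² × π² / (2 × 1 × 1.28²) = 75.30.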